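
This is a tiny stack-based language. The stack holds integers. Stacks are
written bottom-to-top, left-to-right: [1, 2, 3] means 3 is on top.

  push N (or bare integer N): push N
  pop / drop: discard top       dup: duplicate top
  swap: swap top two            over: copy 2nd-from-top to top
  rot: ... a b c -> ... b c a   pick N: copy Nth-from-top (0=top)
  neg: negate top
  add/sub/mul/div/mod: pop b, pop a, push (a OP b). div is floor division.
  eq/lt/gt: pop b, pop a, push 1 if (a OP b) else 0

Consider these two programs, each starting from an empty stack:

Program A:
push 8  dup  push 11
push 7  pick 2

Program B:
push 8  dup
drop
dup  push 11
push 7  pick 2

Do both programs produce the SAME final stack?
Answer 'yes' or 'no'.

Program A trace:
  After 'push 8': [8]
  After 'dup': [8, 8]
  After 'push 11': [8, 8, 11]
  After 'push 7': [8, 8, 11, 7]
  After 'pick 2': [8, 8, 11, 7, 8]
Program A final stack: [8, 8, 11, 7, 8]

Program B trace:
  After 'push 8': [8]
  After 'dup': [8, 8]
  After 'drop': [8]
  After 'dup': [8, 8]
  After 'push 11': [8, 8, 11]
  After 'push 7': [8, 8, 11, 7]
  After 'pick 2': [8, 8, 11, 7, 8]
Program B final stack: [8, 8, 11, 7, 8]
Same: yes

Answer: yes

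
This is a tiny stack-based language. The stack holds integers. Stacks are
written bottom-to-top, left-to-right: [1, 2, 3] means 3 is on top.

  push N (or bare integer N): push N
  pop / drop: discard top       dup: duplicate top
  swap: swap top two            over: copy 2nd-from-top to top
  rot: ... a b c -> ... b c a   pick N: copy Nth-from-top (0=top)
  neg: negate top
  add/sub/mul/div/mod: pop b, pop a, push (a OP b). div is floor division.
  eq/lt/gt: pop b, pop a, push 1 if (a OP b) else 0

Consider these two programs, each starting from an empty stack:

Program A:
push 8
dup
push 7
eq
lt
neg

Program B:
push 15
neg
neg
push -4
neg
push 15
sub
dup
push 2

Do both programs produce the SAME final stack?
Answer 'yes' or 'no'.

Program A trace:
  After 'push 8': [8]
  After 'dup': [8, 8]
  After 'push 7': [8, 8, 7]
  After 'eq': [8, 0]
  After 'lt': [0]
  After 'neg': [0]
Program A final stack: [0]

Program B trace:
  After 'push 15': [15]
  After 'neg': [-15]
  After 'neg': [15]
  After 'push -4': [15, -4]
  After 'neg': [15, 4]
  After 'push 15': [15, 4, 15]
  After 'sub': [15, -11]
  After 'dup': [15, -11, -11]
  After 'push 2': [15, -11, -11, 2]
Program B final stack: [15, -11, -11, 2]
Same: no

Answer: no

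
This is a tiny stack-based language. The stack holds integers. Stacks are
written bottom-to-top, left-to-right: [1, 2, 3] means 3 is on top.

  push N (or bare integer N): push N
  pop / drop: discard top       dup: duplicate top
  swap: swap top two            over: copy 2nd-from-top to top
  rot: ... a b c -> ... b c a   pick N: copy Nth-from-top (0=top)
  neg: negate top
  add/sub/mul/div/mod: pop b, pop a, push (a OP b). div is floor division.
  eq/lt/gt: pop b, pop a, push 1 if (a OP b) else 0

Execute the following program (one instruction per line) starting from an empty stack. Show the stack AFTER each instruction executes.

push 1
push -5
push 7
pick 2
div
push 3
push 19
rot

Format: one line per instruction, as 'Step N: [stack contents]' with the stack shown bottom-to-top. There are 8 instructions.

Step 1: [1]
Step 2: [1, -5]
Step 3: [1, -5, 7]
Step 4: [1, -5, 7, 1]
Step 5: [1, -5, 7]
Step 6: [1, -5, 7, 3]
Step 7: [1, -5, 7, 3, 19]
Step 8: [1, -5, 3, 19, 7]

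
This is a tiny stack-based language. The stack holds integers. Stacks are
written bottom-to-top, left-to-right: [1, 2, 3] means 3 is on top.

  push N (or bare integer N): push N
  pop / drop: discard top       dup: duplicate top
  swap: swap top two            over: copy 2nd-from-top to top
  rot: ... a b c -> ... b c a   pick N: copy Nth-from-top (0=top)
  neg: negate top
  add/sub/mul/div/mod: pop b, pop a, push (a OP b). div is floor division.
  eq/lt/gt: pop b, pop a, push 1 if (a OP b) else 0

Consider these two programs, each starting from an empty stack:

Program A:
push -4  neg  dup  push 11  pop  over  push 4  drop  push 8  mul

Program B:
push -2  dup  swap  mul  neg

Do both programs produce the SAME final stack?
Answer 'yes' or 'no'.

Program A trace:
  After 'push -4': [-4]
  After 'neg': [4]
  After 'dup': [4, 4]
  After 'push 11': [4, 4, 11]
  After 'pop': [4, 4]
  After 'over': [4, 4, 4]
  After 'push 4': [4, 4, 4, 4]
  After 'drop': [4, 4, 4]
  After 'push 8': [4, 4, 4, 8]
  After 'mul': [4, 4, 32]
Program A final stack: [4, 4, 32]

Program B trace:
  After 'push -2': [-2]
  After 'dup': [-2, -2]
  After 'swap': [-2, -2]
  After 'mul': [4]
  After 'neg': [-4]
Program B final stack: [-4]
Same: no

Answer: no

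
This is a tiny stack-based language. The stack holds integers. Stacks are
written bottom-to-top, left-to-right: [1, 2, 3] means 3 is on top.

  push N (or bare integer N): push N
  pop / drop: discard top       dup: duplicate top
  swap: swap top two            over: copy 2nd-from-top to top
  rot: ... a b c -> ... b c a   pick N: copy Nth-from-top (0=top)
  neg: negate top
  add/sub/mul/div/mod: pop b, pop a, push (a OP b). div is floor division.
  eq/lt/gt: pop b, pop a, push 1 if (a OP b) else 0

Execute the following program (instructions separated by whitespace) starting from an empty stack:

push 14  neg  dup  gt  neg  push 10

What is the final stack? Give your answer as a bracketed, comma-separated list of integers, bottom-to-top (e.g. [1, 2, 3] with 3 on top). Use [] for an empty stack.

After 'push 14': [14]
After 'neg': [-14]
After 'dup': [-14, -14]
After 'gt': [0]
After 'neg': [0]
After 'push 10': [0, 10]

Answer: [0, 10]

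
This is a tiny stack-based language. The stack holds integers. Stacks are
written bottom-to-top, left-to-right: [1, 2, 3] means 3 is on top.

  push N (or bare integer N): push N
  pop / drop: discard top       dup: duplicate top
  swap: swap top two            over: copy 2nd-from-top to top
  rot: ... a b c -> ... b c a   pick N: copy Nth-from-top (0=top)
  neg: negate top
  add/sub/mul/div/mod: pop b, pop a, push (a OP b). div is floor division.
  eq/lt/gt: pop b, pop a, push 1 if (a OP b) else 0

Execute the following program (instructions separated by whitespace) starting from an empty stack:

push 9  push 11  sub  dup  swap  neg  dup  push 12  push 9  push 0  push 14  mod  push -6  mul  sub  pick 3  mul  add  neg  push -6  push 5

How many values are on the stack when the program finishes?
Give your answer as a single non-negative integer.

After 'push 9': stack = [9] (depth 1)
After 'push 11': stack = [9, 11] (depth 2)
After 'sub': stack = [-2] (depth 1)
After 'dup': stack = [-2, -2] (depth 2)
After 'swap': stack = [-2, -2] (depth 2)
After 'neg': stack = [-2, 2] (depth 2)
After 'dup': stack = [-2, 2, 2] (depth 3)
After 'push 12': stack = [-2, 2, 2, 12] (depth 4)
After 'push 9': stack = [-2, 2, 2, 12, 9] (depth 5)
After 'push 0': stack = [-2, 2, 2, 12, 9, 0] (depth 6)
  ...
After 'mod': stack = [-2, 2, 2, 12, 9, 0] (depth 6)
After 'push -6': stack = [-2, 2, 2, 12, 9, 0, -6] (depth 7)
After 'mul': stack = [-2, 2, 2, 12, 9, 0] (depth 6)
After 'sub': stack = [-2, 2, 2, 12, 9] (depth 5)
After 'pick 3': stack = [-2, 2, 2, 12, 9, 2] (depth 6)
After 'mul': stack = [-2, 2, 2, 12, 18] (depth 5)
After 'add': stack = [-2, 2, 2, 30] (depth 4)
After 'neg': stack = [-2, 2, 2, -30] (depth 4)
After 'push -6': stack = [-2, 2, 2, -30, -6] (depth 5)
After 'push 5': stack = [-2, 2, 2, -30, -6, 5] (depth 6)

Answer: 6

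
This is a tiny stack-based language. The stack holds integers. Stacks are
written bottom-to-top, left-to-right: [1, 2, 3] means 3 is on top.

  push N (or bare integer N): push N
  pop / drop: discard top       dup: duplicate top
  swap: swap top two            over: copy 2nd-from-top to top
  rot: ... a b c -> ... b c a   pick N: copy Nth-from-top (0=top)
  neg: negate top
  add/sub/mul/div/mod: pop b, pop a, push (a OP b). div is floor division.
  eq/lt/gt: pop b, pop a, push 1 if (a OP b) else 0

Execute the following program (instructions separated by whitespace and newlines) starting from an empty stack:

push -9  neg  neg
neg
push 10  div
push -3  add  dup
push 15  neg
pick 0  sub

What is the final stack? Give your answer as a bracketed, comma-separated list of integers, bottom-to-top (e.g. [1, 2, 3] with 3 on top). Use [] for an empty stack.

After 'push -9': [-9]
After 'neg': [9]
After 'neg': [-9]
After 'neg': [9]
After 'push 10': [9, 10]
After 'div': [0]
After 'push -3': [0, -3]
After 'add': [-3]
After 'dup': [-3, -3]
After 'push 15': [-3, -3, 15]
After 'neg': [-3, -3, -15]
After 'pick 0': [-3, -3, -15, -15]
After 'sub': [-3, -3, 0]

Answer: [-3, -3, 0]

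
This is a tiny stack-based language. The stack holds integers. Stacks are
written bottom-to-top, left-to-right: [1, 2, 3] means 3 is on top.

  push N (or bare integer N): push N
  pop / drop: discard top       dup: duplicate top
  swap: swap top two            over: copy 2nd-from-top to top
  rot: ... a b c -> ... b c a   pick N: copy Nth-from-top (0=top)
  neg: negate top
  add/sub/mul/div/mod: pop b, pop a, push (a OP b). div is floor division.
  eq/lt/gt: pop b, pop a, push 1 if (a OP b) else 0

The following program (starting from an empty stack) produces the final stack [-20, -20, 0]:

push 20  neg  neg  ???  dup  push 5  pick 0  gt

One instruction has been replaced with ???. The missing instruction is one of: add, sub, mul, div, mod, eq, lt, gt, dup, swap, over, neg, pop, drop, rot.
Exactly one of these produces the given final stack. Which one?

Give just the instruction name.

Answer: neg

Derivation:
Stack before ???: [20]
Stack after ???:  [-20]
The instruction that transforms [20] -> [-20] is: neg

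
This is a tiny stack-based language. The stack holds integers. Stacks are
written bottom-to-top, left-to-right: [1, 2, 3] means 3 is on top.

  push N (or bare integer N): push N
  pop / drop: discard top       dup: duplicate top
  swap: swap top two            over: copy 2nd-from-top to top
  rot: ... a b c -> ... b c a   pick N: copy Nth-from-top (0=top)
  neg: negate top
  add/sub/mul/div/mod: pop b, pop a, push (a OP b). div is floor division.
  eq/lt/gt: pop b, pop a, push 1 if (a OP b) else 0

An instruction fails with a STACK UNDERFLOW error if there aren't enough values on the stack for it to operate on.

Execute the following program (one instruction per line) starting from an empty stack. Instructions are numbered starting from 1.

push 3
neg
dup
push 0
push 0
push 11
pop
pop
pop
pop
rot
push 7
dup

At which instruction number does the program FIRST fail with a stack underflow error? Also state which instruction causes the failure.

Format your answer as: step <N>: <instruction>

Answer: step 11: rot

Derivation:
Step 1 ('push 3'): stack = [3], depth = 1
Step 2 ('neg'): stack = [-3], depth = 1
Step 3 ('dup'): stack = [-3, -3], depth = 2
Step 4 ('push 0'): stack = [-3, -3, 0], depth = 3
Step 5 ('push 0'): stack = [-3, -3, 0, 0], depth = 4
Step 6 ('push 11'): stack = [-3, -3, 0, 0, 11], depth = 5
Step 7 ('pop'): stack = [-3, -3, 0, 0], depth = 4
Step 8 ('pop'): stack = [-3, -3, 0], depth = 3
Step 9 ('pop'): stack = [-3, -3], depth = 2
Step 10 ('pop'): stack = [-3], depth = 1
Step 11 ('rot'): needs 3 value(s) but depth is 1 — STACK UNDERFLOW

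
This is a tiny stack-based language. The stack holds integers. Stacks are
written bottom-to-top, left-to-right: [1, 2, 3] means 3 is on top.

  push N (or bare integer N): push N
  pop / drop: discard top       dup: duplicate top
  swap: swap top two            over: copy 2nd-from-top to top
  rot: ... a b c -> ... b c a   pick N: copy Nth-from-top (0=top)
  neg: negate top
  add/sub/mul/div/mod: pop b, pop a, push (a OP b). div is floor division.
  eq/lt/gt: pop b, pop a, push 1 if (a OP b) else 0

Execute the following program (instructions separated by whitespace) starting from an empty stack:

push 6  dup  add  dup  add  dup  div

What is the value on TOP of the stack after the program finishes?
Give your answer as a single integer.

After 'push 6': [6]
After 'dup': [6, 6]
After 'add': [12]
After 'dup': [12, 12]
After 'add': [24]
After 'dup': [24, 24]
After 'div': [1]

Answer: 1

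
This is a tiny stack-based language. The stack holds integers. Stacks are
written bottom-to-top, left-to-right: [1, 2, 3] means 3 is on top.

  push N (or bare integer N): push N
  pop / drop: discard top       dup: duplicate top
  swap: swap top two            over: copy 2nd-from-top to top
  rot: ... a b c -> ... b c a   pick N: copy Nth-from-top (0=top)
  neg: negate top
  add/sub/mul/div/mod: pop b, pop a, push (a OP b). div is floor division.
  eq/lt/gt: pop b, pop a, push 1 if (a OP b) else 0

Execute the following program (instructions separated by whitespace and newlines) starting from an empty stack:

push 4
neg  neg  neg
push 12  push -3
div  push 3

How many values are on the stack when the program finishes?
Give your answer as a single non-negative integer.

Answer: 3

Derivation:
After 'push 4': stack = [4] (depth 1)
After 'neg': stack = [-4] (depth 1)
After 'neg': stack = [4] (depth 1)
After 'neg': stack = [-4] (depth 1)
After 'push 12': stack = [-4, 12] (depth 2)
After 'push -3': stack = [-4, 12, -3] (depth 3)
After 'div': stack = [-4, -4] (depth 2)
After 'push 3': stack = [-4, -4, 3] (depth 3)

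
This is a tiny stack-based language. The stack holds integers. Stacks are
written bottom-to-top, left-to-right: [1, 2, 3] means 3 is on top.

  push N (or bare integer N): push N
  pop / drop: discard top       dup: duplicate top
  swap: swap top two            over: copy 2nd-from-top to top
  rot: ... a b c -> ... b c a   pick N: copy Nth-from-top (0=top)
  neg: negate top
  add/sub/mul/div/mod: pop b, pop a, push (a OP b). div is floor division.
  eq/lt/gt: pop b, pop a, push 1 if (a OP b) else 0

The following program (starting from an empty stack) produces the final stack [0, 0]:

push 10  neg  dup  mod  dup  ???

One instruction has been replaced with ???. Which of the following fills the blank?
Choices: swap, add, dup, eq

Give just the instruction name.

Stack before ???: [0, 0]
Stack after ???:  [0, 0]
Checking each choice:
  swap: MATCH
  add: produces [0]
  dup: produces [0, 0, 0]
  eq: produces [1]


Answer: swap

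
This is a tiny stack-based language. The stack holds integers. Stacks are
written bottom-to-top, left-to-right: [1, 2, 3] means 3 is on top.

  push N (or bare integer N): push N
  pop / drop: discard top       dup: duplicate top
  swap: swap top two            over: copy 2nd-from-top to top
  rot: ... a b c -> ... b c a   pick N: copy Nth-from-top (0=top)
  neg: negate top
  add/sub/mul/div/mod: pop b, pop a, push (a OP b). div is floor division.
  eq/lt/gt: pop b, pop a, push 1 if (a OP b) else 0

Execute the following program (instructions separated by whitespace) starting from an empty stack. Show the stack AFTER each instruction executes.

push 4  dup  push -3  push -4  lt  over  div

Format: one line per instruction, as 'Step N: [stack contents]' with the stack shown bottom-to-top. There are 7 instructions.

Step 1: [4]
Step 2: [4, 4]
Step 3: [4, 4, -3]
Step 4: [4, 4, -3, -4]
Step 5: [4, 4, 0]
Step 6: [4, 4, 0, 4]
Step 7: [4, 4, 0]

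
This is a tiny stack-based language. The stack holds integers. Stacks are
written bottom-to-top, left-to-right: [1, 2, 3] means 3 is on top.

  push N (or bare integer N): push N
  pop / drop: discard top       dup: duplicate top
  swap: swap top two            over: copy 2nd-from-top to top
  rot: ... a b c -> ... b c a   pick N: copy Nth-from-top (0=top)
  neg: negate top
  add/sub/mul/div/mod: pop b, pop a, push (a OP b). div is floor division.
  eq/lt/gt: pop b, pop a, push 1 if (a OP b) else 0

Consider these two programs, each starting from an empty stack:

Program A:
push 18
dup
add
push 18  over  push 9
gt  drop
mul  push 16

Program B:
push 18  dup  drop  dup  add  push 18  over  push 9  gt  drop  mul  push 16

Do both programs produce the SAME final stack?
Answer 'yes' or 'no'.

Answer: yes

Derivation:
Program A trace:
  After 'push 18': [18]
  After 'dup': [18, 18]
  After 'add': [36]
  After 'push 18': [36, 18]
  After 'over': [36, 18, 36]
  After 'push 9': [36, 18, 36, 9]
  After 'gt': [36, 18, 1]
  After 'drop': [36, 18]
  After 'mul': [648]
  After 'push 16': [648, 16]
Program A final stack: [648, 16]

Program B trace:
  After 'push 18': [18]
  After 'dup': [18, 18]
  After 'drop': [18]
  After 'dup': [18, 18]
  After 'add': [36]
  After 'push 18': [36, 18]
  After 'over': [36, 18, 36]
  After 'push 9': [36, 18, 36, 9]
  After 'gt': [36, 18, 1]
  After 'drop': [36, 18]
  After 'mul': [648]
  After 'push 16': [648, 16]
Program B final stack: [648, 16]
Same: yes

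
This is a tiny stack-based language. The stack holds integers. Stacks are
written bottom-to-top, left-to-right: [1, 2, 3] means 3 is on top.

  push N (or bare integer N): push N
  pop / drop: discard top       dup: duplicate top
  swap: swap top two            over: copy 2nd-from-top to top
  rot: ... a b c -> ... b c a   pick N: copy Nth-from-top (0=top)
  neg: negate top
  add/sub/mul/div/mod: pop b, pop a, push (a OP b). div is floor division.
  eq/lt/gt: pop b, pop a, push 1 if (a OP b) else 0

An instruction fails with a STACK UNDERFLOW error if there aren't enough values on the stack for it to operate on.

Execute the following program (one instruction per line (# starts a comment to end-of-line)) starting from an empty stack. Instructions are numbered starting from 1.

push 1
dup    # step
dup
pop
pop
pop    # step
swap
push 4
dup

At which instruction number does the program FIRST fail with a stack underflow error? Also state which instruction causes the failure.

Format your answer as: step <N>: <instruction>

Answer: step 7: swap

Derivation:
Step 1 ('push 1'): stack = [1], depth = 1
Step 2 ('dup'): stack = [1, 1], depth = 2
Step 3 ('dup'): stack = [1, 1, 1], depth = 3
Step 4 ('pop'): stack = [1, 1], depth = 2
Step 5 ('pop'): stack = [1], depth = 1
Step 6 ('pop'): stack = [], depth = 0
Step 7 ('swap'): needs 2 value(s) but depth is 0 — STACK UNDERFLOW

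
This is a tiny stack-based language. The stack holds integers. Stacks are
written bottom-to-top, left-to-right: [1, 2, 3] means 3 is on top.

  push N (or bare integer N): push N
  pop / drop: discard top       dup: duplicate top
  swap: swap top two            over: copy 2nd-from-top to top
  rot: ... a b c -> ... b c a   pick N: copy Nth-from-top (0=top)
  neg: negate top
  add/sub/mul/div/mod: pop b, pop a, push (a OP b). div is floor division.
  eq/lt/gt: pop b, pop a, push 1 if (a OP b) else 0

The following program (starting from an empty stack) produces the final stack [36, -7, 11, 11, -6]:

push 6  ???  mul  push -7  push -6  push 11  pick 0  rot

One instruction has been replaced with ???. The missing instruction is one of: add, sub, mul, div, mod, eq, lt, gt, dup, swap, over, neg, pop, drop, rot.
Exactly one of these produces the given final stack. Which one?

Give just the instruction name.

Stack before ???: [6]
Stack after ???:  [6, 6]
The instruction that transforms [6] -> [6, 6] is: dup

Answer: dup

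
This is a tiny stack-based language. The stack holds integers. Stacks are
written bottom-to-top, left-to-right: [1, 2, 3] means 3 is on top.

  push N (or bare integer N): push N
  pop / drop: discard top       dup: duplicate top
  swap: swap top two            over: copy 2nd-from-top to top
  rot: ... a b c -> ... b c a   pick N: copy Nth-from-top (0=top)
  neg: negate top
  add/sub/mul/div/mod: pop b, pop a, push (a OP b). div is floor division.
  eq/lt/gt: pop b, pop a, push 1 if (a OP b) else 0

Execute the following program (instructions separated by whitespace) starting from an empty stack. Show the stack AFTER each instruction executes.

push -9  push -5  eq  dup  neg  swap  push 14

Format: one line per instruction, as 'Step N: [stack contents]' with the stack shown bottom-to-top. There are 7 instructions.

Step 1: [-9]
Step 2: [-9, -5]
Step 3: [0]
Step 4: [0, 0]
Step 5: [0, 0]
Step 6: [0, 0]
Step 7: [0, 0, 14]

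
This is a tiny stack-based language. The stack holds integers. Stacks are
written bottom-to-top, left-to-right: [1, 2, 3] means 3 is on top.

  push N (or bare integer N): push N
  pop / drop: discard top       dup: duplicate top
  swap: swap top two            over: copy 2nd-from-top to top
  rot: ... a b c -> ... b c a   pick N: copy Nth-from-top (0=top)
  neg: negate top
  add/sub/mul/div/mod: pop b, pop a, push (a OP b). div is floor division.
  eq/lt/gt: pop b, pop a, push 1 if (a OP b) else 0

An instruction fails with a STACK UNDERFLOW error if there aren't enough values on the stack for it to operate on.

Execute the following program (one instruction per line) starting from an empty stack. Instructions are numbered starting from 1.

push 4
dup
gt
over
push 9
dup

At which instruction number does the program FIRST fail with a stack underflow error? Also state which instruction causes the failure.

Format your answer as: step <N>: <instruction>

Answer: step 4: over

Derivation:
Step 1 ('push 4'): stack = [4], depth = 1
Step 2 ('dup'): stack = [4, 4], depth = 2
Step 3 ('gt'): stack = [0], depth = 1
Step 4 ('over'): needs 2 value(s) but depth is 1 — STACK UNDERFLOW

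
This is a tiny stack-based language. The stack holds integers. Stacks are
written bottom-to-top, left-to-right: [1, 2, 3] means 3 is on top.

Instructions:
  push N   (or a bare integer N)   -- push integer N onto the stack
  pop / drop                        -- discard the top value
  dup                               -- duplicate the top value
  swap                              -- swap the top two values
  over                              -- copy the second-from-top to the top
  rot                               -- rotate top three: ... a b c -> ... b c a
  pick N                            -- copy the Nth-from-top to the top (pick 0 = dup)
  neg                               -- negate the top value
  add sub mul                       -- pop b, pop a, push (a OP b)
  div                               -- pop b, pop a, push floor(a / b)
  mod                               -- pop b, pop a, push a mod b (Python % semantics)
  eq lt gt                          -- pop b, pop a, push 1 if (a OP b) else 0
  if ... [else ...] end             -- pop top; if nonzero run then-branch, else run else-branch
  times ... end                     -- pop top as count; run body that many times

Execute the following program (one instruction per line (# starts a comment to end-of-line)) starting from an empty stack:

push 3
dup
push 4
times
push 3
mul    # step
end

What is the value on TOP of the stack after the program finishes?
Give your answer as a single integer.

After 'push 3': [3]
After 'dup': [3, 3]
After 'push 4': [3, 3, 4]
After 'times': [3, 3]
After 'push 3': [3, 3, 3]
After 'mul': [3, 9]
After 'push 3': [3, 9, 3]
After 'mul': [3, 27]
After 'push 3': [3, 27, 3]
After 'mul': [3, 81]
After 'push 3': [3, 81, 3]
After 'mul': [3, 243]

Answer: 243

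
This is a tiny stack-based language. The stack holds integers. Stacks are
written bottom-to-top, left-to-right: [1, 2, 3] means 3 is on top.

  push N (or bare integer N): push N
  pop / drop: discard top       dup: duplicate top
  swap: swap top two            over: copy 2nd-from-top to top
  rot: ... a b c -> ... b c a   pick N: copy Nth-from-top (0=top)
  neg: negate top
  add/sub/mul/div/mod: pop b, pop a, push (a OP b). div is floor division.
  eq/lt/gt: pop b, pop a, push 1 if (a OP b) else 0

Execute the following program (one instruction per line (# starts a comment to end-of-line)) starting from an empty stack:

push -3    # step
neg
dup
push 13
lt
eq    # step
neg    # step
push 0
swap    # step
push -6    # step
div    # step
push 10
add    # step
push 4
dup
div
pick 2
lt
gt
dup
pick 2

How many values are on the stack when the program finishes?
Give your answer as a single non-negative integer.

Answer: 4

Derivation:
After 'push -3': stack = [-3] (depth 1)
After 'neg': stack = [3] (depth 1)
After 'dup': stack = [3, 3] (depth 2)
After 'push 13': stack = [3, 3, 13] (depth 3)
After 'lt': stack = [3, 1] (depth 2)
After 'eq': stack = [0] (depth 1)
After 'neg': stack = [0] (depth 1)
After 'push 0': stack = [0, 0] (depth 2)
After 'swap': stack = [0, 0] (depth 2)
After 'push -6': stack = [0, 0, -6] (depth 3)
  ...
After 'push 10': stack = [0, 0, 10] (depth 3)
After 'add': stack = [0, 10] (depth 2)
After 'push 4': stack = [0, 10, 4] (depth 3)
After 'dup': stack = [0, 10, 4, 4] (depth 4)
After 'div': stack = [0, 10, 1] (depth 3)
After 'pick 2': stack = [0, 10, 1, 0] (depth 4)
After 'lt': stack = [0, 10, 0] (depth 3)
After 'gt': stack = [0, 1] (depth 2)
After 'dup': stack = [0, 1, 1] (depth 3)
After 'pick 2': stack = [0, 1, 1, 0] (depth 4)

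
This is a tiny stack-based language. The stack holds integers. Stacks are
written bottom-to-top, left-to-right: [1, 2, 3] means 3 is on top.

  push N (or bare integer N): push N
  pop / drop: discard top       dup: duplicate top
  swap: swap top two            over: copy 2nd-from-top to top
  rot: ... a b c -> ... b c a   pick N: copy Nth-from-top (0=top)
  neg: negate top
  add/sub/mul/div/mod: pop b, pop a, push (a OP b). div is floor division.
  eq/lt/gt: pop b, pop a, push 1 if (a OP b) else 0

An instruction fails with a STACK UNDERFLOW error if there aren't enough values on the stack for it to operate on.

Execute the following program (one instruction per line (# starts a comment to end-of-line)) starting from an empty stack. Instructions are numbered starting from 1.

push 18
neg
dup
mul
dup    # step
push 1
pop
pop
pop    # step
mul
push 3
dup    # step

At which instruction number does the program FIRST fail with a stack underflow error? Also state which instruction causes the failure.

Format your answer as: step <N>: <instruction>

Step 1 ('push 18'): stack = [18], depth = 1
Step 2 ('neg'): stack = [-18], depth = 1
Step 3 ('dup'): stack = [-18, -18], depth = 2
Step 4 ('mul'): stack = [324], depth = 1
Step 5 ('dup'): stack = [324, 324], depth = 2
Step 6 ('push 1'): stack = [324, 324, 1], depth = 3
Step 7 ('pop'): stack = [324, 324], depth = 2
Step 8 ('pop'): stack = [324], depth = 1
Step 9 ('pop'): stack = [], depth = 0
Step 10 ('mul'): needs 2 value(s) but depth is 0 — STACK UNDERFLOW

Answer: step 10: mul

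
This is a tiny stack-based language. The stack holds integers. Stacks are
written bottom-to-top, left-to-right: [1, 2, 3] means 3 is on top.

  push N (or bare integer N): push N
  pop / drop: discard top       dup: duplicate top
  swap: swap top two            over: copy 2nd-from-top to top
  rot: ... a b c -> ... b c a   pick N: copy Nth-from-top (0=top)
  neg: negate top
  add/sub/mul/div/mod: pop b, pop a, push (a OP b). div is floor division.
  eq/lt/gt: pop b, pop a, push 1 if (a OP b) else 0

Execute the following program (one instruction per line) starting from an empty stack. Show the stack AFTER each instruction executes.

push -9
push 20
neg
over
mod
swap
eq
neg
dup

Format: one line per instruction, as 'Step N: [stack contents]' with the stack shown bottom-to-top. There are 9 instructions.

Step 1: [-9]
Step 2: [-9, 20]
Step 3: [-9, -20]
Step 4: [-9, -20, -9]
Step 5: [-9, -2]
Step 6: [-2, -9]
Step 7: [0]
Step 8: [0]
Step 9: [0, 0]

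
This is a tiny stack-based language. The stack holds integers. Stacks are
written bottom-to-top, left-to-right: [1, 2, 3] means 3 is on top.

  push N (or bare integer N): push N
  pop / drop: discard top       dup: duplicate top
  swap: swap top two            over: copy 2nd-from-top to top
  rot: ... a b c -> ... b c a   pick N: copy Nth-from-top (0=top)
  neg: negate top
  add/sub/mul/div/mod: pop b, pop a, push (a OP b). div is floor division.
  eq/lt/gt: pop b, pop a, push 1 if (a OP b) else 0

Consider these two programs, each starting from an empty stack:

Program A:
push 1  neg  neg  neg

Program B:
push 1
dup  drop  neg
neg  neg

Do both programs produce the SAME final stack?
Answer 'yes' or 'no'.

Program A trace:
  After 'push 1': [1]
  After 'neg': [-1]
  After 'neg': [1]
  After 'neg': [-1]
Program A final stack: [-1]

Program B trace:
  After 'push 1': [1]
  After 'dup': [1, 1]
  After 'drop': [1]
  After 'neg': [-1]
  After 'neg': [1]
  After 'neg': [-1]
Program B final stack: [-1]
Same: yes

Answer: yes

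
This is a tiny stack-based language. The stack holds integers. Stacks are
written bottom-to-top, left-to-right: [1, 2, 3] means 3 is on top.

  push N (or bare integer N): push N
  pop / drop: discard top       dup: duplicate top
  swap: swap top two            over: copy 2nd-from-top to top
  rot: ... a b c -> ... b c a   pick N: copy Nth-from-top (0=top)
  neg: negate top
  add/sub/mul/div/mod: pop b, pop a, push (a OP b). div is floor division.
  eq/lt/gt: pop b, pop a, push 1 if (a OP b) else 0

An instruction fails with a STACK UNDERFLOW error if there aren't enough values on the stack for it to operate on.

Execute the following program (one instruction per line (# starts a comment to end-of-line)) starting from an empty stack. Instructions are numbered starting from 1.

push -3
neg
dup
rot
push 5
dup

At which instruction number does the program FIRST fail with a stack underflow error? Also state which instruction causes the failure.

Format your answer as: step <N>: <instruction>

Answer: step 4: rot

Derivation:
Step 1 ('push -3'): stack = [-3], depth = 1
Step 2 ('neg'): stack = [3], depth = 1
Step 3 ('dup'): stack = [3, 3], depth = 2
Step 4 ('rot'): needs 3 value(s) but depth is 2 — STACK UNDERFLOW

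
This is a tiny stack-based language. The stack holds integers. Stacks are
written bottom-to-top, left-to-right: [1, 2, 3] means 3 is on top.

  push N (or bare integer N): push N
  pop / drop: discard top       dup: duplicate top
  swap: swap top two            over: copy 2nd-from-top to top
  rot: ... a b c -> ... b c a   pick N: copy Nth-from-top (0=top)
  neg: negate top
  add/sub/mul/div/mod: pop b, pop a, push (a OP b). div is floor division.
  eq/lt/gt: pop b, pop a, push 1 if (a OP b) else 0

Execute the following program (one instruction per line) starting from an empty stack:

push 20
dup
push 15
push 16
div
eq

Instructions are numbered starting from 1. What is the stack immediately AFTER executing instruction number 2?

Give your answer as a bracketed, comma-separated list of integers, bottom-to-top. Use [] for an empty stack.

Step 1 ('push 20'): [20]
Step 2 ('dup'): [20, 20]

Answer: [20, 20]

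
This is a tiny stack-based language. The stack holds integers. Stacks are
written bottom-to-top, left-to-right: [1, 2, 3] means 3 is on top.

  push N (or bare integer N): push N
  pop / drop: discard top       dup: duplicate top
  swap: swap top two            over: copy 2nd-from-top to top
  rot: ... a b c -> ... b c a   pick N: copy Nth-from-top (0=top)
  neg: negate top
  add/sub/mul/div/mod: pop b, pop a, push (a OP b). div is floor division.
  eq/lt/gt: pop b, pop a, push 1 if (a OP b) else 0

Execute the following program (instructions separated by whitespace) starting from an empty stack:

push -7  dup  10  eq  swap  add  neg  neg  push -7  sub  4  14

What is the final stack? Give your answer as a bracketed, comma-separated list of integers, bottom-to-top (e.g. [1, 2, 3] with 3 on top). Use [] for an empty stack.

Answer: [0, 4, 14]

Derivation:
After 'push -7': [-7]
After 'dup': [-7, -7]
After 'push 10': [-7, -7, 10]
After 'eq': [-7, 0]
After 'swap': [0, -7]
After 'add': [-7]
After 'neg': [7]
After 'neg': [-7]
After 'push -7': [-7, -7]
After 'sub': [0]
After 'push 4': [0, 4]
After 'push 14': [0, 4, 14]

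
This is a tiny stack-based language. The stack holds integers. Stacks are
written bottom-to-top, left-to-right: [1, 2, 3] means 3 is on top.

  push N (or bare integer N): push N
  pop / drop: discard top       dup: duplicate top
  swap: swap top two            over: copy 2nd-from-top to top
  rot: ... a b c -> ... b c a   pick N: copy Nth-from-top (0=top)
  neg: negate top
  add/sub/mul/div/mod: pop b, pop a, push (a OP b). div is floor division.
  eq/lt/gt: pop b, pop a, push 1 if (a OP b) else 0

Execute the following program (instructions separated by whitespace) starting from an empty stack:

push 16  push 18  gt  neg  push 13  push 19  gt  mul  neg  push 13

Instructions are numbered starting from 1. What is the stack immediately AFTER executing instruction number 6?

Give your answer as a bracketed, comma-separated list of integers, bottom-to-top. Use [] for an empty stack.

Step 1 ('push 16'): [16]
Step 2 ('push 18'): [16, 18]
Step 3 ('gt'): [0]
Step 4 ('neg'): [0]
Step 5 ('push 13'): [0, 13]
Step 6 ('push 19'): [0, 13, 19]

Answer: [0, 13, 19]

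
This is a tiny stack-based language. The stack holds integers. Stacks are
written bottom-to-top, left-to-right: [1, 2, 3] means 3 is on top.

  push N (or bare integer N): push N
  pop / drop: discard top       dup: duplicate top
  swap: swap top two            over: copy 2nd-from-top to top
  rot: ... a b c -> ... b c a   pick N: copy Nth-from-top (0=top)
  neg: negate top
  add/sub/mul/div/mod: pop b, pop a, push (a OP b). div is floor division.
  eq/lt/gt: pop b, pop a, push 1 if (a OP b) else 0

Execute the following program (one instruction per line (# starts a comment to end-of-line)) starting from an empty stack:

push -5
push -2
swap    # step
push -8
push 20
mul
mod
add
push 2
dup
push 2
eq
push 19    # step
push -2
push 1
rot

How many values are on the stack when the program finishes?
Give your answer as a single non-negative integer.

After 'push -5': stack = [-5] (depth 1)
After 'push -2': stack = [-5, -2] (depth 2)
After 'swap': stack = [-2, -5] (depth 2)
After 'push -8': stack = [-2, -5, -8] (depth 3)
After 'push 20': stack = [-2, -5, -8, 20] (depth 4)
After 'mul': stack = [-2, -5, -160] (depth 3)
After 'mod': stack = [-2, -5] (depth 2)
After 'add': stack = [-7] (depth 1)
After 'push 2': stack = [-7, 2] (depth 2)
After 'dup': stack = [-7, 2, 2] (depth 3)
After 'push 2': stack = [-7, 2, 2, 2] (depth 4)
After 'eq': stack = [-7, 2, 1] (depth 3)
After 'push 19': stack = [-7, 2, 1, 19] (depth 4)
After 'push -2': stack = [-7, 2, 1, 19, -2] (depth 5)
After 'push 1': stack = [-7, 2, 1, 19, -2, 1] (depth 6)
After 'rot': stack = [-7, 2, 1, -2, 1, 19] (depth 6)

Answer: 6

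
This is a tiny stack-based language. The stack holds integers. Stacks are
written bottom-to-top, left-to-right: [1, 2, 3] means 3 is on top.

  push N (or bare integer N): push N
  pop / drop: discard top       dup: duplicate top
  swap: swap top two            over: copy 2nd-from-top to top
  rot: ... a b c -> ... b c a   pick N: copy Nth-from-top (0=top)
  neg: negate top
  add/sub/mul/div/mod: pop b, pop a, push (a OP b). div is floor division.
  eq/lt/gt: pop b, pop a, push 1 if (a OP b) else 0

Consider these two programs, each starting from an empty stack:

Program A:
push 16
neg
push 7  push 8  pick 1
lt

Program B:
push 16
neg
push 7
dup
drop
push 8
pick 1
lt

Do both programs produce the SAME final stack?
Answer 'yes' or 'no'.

Answer: yes

Derivation:
Program A trace:
  After 'push 16': [16]
  After 'neg': [-16]
  After 'push 7': [-16, 7]
  After 'push 8': [-16, 7, 8]
  After 'pick 1': [-16, 7, 8, 7]
  After 'lt': [-16, 7, 0]
Program A final stack: [-16, 7, 0]

Program B trace:
  After 'push 16': [16]
  After 'neg': [-16]
  After 'push 7': [-16, 7]
  After 'dup': [-16, 7, 7]
  After 'drop': [-16, 7]
  After 'push 8': [-16, 7, 8]
  After 'pick 1': [-16, 7, 8, 7]
  After 'lt': [-16, 7, 0]
Program B final stack: [-16, 7, 0]
Same: yes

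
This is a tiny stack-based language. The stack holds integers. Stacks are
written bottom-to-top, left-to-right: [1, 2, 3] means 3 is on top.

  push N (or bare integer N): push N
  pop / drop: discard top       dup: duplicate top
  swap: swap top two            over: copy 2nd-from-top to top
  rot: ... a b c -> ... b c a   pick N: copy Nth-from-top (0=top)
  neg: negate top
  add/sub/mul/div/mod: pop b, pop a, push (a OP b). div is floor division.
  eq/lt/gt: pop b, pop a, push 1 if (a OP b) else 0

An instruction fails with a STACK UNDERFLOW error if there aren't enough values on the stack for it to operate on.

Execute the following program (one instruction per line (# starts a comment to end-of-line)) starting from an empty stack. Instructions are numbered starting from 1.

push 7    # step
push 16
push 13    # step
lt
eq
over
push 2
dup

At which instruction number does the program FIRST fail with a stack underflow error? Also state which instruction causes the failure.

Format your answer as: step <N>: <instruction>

Step 1 ('push 7'): stack = [7], depth = 1
Step 2 ('push 16'): stack = [7, 16], depth = 2
Step 3 ('push 13'): stack = [7, 16, 13], depth = 3
Step 4 ('lt'): stack = [7, 0], depth = 2
Step 5 ('eq'): stack = [0], depth = 1
Step 6 ('over'): needs 2 value(s) but depth is 1 — STACK UNDERFLOW

Answer: step 6: over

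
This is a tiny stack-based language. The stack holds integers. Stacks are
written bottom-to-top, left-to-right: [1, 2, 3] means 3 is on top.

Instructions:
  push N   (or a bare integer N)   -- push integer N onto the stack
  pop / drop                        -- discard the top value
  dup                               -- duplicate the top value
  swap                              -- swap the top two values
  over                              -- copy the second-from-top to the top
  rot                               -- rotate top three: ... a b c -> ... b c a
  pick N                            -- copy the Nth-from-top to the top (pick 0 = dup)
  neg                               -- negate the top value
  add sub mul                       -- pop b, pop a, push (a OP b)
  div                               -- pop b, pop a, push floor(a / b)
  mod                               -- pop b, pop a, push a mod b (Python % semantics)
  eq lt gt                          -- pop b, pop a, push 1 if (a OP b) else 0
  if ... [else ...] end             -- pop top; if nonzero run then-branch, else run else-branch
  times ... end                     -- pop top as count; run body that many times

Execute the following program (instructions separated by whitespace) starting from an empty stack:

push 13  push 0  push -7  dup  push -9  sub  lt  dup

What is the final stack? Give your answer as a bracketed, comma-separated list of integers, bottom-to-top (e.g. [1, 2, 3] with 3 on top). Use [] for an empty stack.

Answer: [13, 0, 1, 1]

Derivation:
After 'push 13': [13]
After 'push 0': [13, 0]
After 'push -7': [13, 0, -7]
After 'dup': [13, 0, -7, -7]
After 'push -9': [13, 0, -7, -7, -9]
After 'sub': [13, 0, -7, 2]
After 'lt': [13, 0, 1]
After 'dup': [13, 0, 1, 1]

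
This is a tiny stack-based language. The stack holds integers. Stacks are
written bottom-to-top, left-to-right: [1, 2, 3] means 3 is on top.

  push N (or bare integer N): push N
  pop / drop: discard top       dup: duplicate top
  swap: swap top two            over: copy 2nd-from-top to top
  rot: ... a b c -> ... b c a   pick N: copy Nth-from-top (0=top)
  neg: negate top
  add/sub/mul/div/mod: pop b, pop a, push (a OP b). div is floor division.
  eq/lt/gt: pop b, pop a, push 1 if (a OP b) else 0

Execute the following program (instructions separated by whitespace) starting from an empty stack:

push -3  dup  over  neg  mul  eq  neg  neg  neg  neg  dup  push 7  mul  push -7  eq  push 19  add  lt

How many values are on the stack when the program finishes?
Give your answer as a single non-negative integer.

Answer: 1

Derivation:
After 'push -3': stack = [-3] (depth 1)
After 'dup': stack = [-3, -3] (depth 2)
After 'over': stack = [-3, -3, -3] (depth 3)
After 'neg': stack = [-3, -3, 3] (depth 3)
After 'mul': stack = [-3, -9] (depth 2)
After 'eq': stack = [0] (depth 1)
After 'neg': stack = [0] (depth 1)
After 'neg': stack = [0] (depth 1)
After 'neg': stack = [0] (depth 1)
After 'neg': stack = [0] (depth 1)
After 'dup': stack = [0, 0] (depth 2)
After 'push 7': stack = [0, 0, 7] (depth 3)
After 'mul': stack = [0, 0] (depth 2)
After 'push -7': stack = [0, 0, -7] (depth 3)
After 'eq': stack = [0, 0] (depth 2)
After 'push 19': stack = [0, 0, 19] (depth 3)
After 'add': stack = [0, 19] (depth 2)
After 'lt': stack = [1] (depth 1)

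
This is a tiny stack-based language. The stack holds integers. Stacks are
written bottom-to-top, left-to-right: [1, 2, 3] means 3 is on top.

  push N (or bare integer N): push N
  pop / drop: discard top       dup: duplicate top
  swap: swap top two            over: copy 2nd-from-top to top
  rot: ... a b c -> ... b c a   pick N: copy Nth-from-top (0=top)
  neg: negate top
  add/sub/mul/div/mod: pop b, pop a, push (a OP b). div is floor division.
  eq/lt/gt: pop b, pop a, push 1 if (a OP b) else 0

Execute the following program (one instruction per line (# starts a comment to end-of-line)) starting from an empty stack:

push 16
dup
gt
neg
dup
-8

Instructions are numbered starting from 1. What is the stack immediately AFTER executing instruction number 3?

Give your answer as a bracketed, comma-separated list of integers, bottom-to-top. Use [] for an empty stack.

Answer: [0]

Derivation:
Step 1 ('push 16'): [16]
Step 2 ('dup'): [16, 16]
Step 3 ('gt'): [0]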